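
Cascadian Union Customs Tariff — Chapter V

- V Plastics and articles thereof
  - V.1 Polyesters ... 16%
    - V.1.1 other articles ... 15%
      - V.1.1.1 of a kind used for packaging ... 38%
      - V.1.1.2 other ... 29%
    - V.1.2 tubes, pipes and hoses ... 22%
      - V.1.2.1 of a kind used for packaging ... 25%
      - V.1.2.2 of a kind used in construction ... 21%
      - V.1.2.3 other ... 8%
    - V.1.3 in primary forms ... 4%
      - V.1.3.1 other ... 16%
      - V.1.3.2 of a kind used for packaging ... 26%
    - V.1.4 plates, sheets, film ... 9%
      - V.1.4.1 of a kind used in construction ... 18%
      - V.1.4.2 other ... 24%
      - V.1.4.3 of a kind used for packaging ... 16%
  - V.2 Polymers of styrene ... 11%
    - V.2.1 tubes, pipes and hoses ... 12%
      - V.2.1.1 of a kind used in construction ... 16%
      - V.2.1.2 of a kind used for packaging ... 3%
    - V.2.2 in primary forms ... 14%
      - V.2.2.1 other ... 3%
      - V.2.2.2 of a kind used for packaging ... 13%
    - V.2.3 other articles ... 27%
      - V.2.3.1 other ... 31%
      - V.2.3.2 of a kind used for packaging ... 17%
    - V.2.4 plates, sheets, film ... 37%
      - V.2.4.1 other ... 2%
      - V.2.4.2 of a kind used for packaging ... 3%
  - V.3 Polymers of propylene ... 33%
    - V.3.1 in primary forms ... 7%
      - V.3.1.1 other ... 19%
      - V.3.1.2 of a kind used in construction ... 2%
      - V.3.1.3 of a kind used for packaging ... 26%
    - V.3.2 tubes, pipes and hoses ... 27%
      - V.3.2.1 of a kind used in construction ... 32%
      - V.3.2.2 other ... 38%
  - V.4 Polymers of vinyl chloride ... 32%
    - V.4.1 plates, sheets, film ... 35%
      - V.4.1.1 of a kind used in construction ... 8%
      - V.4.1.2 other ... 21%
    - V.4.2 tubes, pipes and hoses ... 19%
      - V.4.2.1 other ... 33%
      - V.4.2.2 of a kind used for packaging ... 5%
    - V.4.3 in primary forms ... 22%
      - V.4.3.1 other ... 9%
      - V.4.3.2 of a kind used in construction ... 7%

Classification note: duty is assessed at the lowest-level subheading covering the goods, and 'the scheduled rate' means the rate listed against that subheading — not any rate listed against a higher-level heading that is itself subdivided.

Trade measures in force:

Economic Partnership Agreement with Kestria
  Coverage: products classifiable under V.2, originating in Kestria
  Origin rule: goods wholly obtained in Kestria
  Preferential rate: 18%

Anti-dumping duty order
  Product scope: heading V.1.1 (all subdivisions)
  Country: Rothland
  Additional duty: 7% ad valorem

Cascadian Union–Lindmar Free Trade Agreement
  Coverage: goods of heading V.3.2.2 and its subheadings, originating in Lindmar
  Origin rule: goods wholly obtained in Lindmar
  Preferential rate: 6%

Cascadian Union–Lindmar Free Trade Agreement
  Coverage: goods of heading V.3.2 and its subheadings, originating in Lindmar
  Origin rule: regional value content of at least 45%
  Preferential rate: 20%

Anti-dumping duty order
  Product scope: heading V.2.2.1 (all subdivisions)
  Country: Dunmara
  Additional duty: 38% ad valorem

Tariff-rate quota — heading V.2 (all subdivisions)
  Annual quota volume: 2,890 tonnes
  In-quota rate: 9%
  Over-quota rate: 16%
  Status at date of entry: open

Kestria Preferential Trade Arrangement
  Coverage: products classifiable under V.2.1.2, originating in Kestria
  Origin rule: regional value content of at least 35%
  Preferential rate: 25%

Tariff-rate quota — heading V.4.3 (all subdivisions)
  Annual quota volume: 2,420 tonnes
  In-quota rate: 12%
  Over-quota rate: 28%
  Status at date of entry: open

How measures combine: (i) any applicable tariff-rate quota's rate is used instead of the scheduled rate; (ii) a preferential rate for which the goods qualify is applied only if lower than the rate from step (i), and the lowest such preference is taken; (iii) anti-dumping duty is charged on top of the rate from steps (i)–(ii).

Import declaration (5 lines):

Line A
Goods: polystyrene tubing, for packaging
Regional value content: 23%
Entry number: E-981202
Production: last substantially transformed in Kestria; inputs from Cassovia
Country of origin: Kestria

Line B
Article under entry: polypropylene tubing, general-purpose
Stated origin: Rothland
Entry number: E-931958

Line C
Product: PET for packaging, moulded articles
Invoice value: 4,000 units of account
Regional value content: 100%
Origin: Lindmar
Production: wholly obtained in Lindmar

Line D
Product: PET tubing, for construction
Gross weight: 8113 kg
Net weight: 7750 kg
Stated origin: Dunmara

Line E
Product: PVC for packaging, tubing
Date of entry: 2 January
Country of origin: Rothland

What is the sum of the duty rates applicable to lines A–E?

111%

Line A: polystyrene → V.2; tubing → V.2.1; for packaging → V.2.1.2. Scheduled 3%. quota on V.2 open → in-quota 9%; Kestria agreement on V.2: not wholly obtained; Kestria agreement on V.2.1.2: RVC < 35%. → 9%.
Line B: polypropylene → V.3; tubing → V.3.2; general-purpose → V.3.2.2. Scheduled 38%. No special measure applies. → 38%.
Line C: PET → V.1; moulded articles → V.1.1; for packaging → V.1.1.1. Scheduled 38%. Lindmar agreement on V.3.2.2: V.1.1.1 not covered; Lindmar agreement on V.3.2: V.1.1.1 not covered. → 38%.
Line D: PET → V.1; tubing → V.1.2; for construction → V.1.2.2. Scheduled 21%. No special measure applies. → 21%.
Line E: PVC → V.4; tubing → V.4.2; for packaging → V.4.2.2. Scheduled 5%. No special measure applies. → 5%.
Sum: 9% + 38% + 38% + 21% + 5% = 111%.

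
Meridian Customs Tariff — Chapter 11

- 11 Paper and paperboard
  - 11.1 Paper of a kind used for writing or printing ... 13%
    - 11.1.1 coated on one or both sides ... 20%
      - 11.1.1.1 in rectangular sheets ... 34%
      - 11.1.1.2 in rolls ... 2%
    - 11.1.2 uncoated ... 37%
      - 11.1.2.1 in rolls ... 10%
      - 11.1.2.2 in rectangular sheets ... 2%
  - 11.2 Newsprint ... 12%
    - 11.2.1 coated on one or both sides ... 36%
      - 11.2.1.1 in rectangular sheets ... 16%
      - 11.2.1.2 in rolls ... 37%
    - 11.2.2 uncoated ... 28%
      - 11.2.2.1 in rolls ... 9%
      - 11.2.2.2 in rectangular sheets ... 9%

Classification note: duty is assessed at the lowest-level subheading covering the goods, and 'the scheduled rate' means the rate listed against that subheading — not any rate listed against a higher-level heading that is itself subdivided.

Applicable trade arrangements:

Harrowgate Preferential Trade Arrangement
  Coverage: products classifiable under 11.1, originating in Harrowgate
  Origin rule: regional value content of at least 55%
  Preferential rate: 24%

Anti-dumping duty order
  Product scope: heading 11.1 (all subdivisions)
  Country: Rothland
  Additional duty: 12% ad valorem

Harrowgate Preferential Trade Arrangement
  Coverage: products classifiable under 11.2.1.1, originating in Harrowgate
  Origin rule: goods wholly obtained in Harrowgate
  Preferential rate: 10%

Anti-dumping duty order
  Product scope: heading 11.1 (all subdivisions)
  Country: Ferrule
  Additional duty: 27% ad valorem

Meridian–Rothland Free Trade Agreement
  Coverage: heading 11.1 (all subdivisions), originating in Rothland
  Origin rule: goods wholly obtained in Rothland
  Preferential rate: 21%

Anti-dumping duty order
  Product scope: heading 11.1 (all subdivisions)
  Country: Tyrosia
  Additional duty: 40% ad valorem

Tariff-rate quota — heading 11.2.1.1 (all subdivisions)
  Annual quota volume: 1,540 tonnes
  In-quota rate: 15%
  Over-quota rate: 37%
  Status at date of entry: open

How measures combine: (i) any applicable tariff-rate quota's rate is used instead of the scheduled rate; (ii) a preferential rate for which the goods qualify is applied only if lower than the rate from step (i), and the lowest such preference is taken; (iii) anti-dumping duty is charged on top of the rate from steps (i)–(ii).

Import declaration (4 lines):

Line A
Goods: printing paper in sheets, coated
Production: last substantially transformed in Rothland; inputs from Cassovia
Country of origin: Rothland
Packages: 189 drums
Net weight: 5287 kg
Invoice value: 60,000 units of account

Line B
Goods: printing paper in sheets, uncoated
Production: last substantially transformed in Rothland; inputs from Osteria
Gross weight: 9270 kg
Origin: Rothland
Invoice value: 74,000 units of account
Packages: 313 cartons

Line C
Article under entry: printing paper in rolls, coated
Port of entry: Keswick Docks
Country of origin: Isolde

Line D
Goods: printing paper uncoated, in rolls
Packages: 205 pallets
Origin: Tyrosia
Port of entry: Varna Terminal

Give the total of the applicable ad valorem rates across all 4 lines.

Line A: printing paper → 11.1; coated → 11.1.1; in sheets → 11.1.1.1. Scheduled 34%. Rothland agreement on 11.1: not wholly obtained; anti-dumping (Rothland, 11.1): +12%; total 34% + 12% = 46%. → 46%.
Line B: printing paper → 11.1; uncoated → 11.1.2; in sheets → 11.1.2.2. Scheduled 2%. Rothland agreement on 11.1: not wholly obtained; anti-dumping (Rothland, 11.1): +12%; total 2% + 12% = 14%. → 14%.
Line C: printing paper → 11.1; coated → 11.1.1; in rolls → 11.1.1.2. Scheduled 2%. No special measure applies. → 2%.
Line D: printing paper → 11.1; uncoated → 11.1.2; in rolls → 11.1.2.1. Scheduled 10%. anti-dumping (Tyrosia, 11.1): +40%; total 10% + 40% = 50%. → 50%.
Sum: 46% + 14% + 2% + 50% = 112%.

112%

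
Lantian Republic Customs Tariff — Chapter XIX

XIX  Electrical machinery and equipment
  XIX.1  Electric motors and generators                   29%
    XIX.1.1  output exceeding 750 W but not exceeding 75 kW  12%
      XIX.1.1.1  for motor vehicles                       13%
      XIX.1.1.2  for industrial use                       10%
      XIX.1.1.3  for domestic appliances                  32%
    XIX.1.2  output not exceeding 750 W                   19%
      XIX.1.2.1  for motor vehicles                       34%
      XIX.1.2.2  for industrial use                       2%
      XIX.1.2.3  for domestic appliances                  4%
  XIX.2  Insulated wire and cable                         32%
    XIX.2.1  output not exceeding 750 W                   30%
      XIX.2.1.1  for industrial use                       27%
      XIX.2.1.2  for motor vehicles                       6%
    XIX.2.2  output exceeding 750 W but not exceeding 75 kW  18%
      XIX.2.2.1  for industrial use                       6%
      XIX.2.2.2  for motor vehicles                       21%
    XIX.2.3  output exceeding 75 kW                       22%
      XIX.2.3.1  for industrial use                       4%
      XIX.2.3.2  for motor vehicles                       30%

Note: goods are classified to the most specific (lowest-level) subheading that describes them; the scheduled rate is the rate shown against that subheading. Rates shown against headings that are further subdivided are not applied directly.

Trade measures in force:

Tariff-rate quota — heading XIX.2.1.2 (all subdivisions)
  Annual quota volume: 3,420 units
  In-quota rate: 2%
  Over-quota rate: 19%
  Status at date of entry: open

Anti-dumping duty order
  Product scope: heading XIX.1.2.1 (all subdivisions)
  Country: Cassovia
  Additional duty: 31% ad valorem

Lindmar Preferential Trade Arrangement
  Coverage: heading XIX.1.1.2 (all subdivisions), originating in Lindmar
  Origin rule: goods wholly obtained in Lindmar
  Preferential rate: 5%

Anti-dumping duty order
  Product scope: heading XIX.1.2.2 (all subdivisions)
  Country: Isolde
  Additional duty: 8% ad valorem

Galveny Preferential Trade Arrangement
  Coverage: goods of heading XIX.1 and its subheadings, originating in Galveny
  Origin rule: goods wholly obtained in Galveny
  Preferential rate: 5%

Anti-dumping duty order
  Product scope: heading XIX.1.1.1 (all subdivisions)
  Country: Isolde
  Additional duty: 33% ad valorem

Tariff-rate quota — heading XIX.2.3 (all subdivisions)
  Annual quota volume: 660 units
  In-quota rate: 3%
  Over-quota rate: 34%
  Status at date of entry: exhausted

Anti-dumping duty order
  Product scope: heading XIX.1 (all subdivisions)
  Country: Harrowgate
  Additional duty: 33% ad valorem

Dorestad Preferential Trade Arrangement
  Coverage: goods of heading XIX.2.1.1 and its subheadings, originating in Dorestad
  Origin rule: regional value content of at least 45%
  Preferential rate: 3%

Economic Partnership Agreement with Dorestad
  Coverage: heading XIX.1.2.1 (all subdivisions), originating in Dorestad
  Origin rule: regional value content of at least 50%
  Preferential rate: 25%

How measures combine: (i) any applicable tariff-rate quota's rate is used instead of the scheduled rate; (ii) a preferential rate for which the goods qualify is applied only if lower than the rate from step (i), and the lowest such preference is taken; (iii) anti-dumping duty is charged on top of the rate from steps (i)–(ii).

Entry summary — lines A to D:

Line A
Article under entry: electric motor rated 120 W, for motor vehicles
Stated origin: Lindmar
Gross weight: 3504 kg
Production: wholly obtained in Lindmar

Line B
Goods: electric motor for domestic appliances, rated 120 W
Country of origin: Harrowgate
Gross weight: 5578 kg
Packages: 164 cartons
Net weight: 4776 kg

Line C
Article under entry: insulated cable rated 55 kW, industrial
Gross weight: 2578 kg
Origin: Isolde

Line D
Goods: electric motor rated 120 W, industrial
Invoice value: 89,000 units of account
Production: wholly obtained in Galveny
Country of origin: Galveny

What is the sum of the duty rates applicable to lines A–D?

79%

Line A: electric motor → XIX.1; rated 120 W → XIX.1.2; for motor vehicles → XIX.1.2.1. Scheduled 34%. Lindmar agreement on XIX.1.1.2: XIX.1.2.1 not covered. → 34%.
Line B: electric motor → XIX.1; rated 120 W → XIX.1.2; for domestic appliances → XIX.1.2.3. Scheduled 4%. anti-dumping (Harrowgate, XIX.1): +33%; total 4% + 33% = 37%. → 37%.
Line C: insulated cable → XIX.2; rated 55 kW → XIX.2.2; industrial → XIX.2.2.1. Scheduled 6%. No special measure applies. → 6%.
Line D: electric motor → XIX.1; rated 120 W → XIX.1.2; industrial → XIX.1.2.2. Scheduled 2%. Galveny agreement on XIX.1: wholly obtained → 5% available; preference 5% not lower than 2% → no reduction. → 2%.
Sum: 34% + 37% + 6% + 2% = 79%.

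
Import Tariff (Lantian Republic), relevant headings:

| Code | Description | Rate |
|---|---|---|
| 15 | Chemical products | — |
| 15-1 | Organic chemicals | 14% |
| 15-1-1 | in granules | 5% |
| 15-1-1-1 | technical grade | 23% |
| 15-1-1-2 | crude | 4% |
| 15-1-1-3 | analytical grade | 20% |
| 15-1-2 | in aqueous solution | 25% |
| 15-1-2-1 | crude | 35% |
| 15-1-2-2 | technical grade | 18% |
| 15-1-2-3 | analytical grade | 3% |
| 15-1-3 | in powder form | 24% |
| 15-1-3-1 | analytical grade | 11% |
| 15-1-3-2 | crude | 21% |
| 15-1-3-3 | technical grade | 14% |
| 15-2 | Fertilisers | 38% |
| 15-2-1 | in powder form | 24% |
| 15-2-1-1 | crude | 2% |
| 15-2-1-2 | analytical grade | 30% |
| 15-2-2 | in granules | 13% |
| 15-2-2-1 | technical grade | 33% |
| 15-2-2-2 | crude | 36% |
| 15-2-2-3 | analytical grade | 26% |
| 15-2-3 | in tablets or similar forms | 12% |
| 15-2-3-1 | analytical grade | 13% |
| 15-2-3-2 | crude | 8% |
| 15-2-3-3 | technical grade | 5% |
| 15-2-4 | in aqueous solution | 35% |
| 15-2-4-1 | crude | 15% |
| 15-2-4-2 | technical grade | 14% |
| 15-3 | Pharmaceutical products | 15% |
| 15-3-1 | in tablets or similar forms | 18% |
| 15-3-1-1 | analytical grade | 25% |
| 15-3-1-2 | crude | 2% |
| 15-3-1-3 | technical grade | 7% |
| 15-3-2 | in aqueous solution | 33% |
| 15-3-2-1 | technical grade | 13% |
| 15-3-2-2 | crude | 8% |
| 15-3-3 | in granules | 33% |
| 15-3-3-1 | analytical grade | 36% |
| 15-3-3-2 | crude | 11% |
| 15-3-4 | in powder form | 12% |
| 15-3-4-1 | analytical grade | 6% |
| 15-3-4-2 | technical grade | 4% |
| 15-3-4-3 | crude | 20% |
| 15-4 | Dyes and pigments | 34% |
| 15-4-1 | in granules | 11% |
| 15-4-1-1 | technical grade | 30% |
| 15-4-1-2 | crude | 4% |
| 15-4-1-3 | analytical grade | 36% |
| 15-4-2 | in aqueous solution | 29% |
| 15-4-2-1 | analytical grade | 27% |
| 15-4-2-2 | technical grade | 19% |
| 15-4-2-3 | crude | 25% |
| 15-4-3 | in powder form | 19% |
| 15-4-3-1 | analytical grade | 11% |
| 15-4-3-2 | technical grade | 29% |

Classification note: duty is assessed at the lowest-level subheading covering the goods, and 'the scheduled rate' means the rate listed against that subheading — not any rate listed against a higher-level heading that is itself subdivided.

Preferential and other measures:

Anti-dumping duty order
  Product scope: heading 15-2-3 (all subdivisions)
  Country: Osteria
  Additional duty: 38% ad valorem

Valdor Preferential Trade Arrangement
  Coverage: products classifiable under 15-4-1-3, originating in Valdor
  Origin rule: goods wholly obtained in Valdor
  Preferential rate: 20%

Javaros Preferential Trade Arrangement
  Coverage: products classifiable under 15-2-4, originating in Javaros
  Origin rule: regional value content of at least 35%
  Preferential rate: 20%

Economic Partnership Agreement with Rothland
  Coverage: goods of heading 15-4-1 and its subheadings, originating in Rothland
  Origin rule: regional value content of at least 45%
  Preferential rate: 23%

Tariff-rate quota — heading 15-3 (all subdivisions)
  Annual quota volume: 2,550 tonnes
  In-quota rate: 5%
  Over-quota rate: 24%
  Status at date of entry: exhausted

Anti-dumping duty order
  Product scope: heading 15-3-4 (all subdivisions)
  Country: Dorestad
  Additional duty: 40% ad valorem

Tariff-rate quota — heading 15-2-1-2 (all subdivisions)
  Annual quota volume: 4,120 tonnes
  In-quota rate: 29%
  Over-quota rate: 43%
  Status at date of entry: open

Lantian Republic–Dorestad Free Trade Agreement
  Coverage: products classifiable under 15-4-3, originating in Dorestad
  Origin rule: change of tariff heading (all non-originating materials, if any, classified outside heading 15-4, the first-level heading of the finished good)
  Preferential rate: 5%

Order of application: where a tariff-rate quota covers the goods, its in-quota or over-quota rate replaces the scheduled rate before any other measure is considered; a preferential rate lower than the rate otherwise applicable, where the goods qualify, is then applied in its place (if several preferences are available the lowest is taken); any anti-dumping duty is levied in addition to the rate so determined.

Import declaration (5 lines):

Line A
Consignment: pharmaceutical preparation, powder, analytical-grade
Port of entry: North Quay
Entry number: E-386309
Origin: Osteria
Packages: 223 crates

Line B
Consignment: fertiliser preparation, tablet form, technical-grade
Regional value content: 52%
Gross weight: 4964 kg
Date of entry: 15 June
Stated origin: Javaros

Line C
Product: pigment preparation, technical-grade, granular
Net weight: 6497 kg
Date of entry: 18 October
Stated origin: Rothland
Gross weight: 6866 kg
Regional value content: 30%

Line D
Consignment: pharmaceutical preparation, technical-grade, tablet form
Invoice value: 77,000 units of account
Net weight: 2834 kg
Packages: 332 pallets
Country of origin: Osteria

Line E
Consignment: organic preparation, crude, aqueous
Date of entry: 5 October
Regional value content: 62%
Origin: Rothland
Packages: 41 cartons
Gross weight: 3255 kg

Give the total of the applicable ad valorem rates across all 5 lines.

Line A: pharmaceutical → 15-3; powder → 15-3-4; analytical-grade → 15-3-4-1. Scheduled 6%. quota on 15-3 exhausted → over-quota 24%. → 24%.
Line B: fertiliser → 15-2; tablet form → 15-2-3; technical-grade → 15-2-3-3. Scheduled 5%. Javaros agreement on 15-2-4: 15-2-3-3 not covered. → 5%.
Line C: pigment → 15-4; granular → 15-4-1; technical-grade → 15-4-1-1. Scheduled 30%. Rothland agreement on 15-4-1: RVC < 45%. → 30%.
Line D: pharmaceutical → 15-3; tablet form → 15-3-1; technical-grade → 15-3-1-3. Scheduled 7%. quota on 15-3 exhausted → over-quota 24%. → 24%.
Line E: organic → 15-1; aqueous → 15-1-2; crude → 15-1-2-1. Scheduled 35%. Rothland agreement on 15-4-1: 15-1-2-1 not covered. → 35%.
Sum: 24% + 5% + 30% + 24% + 35% = 118%.

118%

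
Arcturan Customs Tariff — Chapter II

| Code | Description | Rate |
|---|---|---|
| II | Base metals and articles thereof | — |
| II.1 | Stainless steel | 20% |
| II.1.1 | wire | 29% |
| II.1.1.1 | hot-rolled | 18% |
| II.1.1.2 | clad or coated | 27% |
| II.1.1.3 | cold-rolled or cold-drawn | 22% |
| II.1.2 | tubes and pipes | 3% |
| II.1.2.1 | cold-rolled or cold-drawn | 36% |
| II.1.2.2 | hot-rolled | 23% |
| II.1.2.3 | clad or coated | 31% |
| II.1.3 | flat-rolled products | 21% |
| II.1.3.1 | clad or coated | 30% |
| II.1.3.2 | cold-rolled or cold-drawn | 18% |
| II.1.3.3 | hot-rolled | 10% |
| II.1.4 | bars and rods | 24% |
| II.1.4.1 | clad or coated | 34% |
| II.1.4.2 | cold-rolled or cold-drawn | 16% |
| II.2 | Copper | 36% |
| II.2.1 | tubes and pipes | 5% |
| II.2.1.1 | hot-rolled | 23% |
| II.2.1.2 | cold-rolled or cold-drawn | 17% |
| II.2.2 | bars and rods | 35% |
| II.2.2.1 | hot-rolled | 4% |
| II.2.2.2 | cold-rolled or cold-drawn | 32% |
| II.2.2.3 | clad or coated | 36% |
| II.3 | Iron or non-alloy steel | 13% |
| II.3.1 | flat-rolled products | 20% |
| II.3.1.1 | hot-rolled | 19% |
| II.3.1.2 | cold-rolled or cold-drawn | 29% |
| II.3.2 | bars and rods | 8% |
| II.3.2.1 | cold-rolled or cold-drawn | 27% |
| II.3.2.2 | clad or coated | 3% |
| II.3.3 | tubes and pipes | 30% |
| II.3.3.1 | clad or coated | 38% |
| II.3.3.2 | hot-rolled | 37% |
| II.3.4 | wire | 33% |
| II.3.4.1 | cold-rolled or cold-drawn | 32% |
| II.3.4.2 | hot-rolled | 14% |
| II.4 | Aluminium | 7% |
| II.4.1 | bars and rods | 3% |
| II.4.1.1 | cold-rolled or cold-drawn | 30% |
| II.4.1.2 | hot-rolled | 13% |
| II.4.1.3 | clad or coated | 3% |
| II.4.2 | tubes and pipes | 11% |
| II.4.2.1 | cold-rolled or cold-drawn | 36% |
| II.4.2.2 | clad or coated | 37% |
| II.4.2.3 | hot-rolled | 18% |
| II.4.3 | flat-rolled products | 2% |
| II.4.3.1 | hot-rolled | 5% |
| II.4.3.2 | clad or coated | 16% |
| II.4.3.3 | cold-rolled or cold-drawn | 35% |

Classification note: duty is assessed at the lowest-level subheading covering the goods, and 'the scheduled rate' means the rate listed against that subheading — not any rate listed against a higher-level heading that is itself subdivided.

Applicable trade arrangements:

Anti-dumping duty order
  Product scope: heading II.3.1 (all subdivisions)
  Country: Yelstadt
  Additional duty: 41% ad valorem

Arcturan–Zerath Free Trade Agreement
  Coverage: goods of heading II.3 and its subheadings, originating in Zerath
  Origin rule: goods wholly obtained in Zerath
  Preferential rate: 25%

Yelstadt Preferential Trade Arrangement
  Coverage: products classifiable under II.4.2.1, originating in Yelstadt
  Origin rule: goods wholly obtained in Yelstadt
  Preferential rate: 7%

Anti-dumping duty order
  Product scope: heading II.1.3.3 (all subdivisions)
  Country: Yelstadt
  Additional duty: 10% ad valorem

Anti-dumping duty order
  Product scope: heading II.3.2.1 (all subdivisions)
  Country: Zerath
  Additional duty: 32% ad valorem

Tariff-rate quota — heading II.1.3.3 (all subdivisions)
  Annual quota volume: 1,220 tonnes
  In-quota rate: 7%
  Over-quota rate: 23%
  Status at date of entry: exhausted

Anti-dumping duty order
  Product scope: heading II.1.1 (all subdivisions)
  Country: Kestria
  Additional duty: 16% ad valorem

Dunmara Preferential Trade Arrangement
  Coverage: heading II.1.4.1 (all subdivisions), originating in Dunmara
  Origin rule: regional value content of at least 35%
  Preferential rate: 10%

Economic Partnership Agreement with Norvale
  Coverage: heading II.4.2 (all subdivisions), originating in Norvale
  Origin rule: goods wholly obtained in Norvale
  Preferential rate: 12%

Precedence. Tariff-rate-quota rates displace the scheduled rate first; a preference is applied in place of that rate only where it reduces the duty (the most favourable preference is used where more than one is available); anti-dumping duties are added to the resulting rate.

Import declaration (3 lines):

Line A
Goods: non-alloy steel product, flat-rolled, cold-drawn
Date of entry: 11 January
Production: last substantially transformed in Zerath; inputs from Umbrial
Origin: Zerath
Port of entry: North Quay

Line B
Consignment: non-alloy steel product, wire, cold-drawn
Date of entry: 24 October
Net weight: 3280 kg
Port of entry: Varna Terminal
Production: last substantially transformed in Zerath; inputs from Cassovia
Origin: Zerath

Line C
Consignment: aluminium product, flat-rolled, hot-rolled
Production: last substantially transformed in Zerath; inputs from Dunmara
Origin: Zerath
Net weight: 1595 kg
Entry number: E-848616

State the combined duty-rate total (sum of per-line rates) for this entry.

Line A: non-alloy steel → II.3; flat-rolled → II.3.1; cold-drawn → II.3.1.2. Scheduled 29%. Zerath agreement on II.3: not wholly obtained. → 29%.
Line B: non-alloy steel → II.3; wire → II.3.4; cold-drawn → II.3.4.1. Scheduled 32%. Zerath agreement on II.3: not wholly obtained. → 32%.
Line C: aluminium → II.4; flat-rolled → II.4.3; hot-rolled → II.4.3.1. Scheduled 5%. Zerath agreement on II.3: II.4.3.1 not covered. → 5%.
Sum: 29% + 32% + 5% = 66%.

66%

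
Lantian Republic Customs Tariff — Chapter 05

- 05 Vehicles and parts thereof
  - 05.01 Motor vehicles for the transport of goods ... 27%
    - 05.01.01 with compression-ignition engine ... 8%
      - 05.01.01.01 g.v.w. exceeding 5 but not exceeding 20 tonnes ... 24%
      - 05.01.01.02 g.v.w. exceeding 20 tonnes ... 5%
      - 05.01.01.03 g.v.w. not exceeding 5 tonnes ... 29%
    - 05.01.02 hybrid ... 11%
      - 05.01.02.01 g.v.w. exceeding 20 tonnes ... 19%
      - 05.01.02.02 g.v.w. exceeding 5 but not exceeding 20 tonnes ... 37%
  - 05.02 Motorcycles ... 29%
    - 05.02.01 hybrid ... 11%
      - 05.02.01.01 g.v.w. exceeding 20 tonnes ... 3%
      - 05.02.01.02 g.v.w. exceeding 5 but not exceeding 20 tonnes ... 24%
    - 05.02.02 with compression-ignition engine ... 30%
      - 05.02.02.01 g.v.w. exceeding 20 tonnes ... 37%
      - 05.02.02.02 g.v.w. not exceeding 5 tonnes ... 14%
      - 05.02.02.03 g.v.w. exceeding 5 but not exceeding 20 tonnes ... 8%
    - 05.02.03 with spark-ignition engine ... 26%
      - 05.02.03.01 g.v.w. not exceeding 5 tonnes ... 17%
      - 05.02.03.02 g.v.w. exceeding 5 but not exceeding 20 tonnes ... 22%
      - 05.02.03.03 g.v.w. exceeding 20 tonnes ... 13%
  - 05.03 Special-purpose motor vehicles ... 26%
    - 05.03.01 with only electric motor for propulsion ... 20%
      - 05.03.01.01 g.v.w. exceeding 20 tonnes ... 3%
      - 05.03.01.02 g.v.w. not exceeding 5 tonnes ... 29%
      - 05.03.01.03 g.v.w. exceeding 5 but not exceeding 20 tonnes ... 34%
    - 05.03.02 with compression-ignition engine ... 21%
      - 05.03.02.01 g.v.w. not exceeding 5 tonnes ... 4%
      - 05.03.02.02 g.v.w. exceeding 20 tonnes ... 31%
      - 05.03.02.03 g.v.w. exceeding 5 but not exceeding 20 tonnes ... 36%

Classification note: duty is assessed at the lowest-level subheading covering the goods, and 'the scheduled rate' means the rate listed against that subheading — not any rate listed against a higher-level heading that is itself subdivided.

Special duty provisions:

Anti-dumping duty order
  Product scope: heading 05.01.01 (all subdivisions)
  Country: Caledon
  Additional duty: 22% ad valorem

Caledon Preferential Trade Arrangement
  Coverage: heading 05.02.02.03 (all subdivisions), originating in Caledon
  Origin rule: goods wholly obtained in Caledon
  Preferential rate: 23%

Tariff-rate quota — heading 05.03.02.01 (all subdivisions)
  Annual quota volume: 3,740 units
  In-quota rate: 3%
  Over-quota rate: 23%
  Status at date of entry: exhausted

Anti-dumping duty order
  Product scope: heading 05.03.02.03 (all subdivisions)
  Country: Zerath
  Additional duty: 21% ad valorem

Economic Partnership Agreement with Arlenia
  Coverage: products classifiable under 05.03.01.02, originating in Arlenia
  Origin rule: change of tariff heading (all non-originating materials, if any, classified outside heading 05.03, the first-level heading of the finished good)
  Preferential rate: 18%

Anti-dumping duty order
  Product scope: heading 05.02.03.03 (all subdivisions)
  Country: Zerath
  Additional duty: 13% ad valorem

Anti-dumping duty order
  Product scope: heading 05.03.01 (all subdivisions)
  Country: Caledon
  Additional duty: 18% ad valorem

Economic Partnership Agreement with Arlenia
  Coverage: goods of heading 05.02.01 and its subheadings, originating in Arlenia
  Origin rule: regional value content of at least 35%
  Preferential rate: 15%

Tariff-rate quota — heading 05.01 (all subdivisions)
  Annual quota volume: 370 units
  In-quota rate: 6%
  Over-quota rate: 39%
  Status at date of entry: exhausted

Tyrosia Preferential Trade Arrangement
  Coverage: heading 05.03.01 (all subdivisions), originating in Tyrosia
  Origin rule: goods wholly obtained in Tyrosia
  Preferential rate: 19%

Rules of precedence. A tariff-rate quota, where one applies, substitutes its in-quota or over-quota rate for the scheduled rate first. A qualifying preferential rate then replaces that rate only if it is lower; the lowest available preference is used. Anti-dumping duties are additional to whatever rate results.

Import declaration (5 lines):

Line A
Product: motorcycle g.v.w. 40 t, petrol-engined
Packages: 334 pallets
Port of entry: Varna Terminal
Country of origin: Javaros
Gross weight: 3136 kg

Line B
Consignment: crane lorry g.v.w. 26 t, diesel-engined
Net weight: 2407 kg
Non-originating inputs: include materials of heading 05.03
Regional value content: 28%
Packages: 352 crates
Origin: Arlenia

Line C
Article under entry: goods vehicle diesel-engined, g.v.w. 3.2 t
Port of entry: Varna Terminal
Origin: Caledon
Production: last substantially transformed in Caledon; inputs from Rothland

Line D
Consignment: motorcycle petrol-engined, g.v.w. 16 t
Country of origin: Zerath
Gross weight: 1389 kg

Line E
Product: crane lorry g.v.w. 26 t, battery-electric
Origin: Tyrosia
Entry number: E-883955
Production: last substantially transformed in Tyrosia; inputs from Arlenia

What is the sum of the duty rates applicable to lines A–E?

130%

Line A: motorcycle → 05.02; petrol-engined → 05.02.03; g.v.w. 40 t → 05.02.03.03. Scheduled 13%. No special measure applies. → 13%.
Line B: crane lorry → 05.03; diesel-engined → 05.03.02; g.v.w. 26 t → 05.03.02.02. Scheduled 31%. Arlenia agreement on 05.03.01.02: 05.03.02.02 not covered; Arlenia agreement on 05.02.01: 05.03.02.02 not covered. → 31%.
Line C: goods vehicle → 05.01; diesel-engined → 05.01.01; g.v.w. 3.2 t → 05.01.01.03. Scheduled 29%. quota on 05.01 exhausted → over-quota 39%; Caledon agreement on 05.02.02.03: 05.01.01.03 not covered; anti-dumping (Caledon, 05.01.01): +22%; total 39% + 22% = 61%. → 61%.
Line D: motorcycle → 05.02; petrol-engined → 05.02.03; g.v.w. 16 t → 05.02.03.02. Scheduled 22%. No special measure applies. → 22%.
Line E: crane lorry → 05.03; battery-electric → 05.03.01; g.v.w. 26 t → 05.03.01.01. Scheduled 3%. Tyrosia agreement on 05.03.01: not wholly obtained. → 3%.
Sum: 13% + 31% + 61% + 22% + 3% = 130%.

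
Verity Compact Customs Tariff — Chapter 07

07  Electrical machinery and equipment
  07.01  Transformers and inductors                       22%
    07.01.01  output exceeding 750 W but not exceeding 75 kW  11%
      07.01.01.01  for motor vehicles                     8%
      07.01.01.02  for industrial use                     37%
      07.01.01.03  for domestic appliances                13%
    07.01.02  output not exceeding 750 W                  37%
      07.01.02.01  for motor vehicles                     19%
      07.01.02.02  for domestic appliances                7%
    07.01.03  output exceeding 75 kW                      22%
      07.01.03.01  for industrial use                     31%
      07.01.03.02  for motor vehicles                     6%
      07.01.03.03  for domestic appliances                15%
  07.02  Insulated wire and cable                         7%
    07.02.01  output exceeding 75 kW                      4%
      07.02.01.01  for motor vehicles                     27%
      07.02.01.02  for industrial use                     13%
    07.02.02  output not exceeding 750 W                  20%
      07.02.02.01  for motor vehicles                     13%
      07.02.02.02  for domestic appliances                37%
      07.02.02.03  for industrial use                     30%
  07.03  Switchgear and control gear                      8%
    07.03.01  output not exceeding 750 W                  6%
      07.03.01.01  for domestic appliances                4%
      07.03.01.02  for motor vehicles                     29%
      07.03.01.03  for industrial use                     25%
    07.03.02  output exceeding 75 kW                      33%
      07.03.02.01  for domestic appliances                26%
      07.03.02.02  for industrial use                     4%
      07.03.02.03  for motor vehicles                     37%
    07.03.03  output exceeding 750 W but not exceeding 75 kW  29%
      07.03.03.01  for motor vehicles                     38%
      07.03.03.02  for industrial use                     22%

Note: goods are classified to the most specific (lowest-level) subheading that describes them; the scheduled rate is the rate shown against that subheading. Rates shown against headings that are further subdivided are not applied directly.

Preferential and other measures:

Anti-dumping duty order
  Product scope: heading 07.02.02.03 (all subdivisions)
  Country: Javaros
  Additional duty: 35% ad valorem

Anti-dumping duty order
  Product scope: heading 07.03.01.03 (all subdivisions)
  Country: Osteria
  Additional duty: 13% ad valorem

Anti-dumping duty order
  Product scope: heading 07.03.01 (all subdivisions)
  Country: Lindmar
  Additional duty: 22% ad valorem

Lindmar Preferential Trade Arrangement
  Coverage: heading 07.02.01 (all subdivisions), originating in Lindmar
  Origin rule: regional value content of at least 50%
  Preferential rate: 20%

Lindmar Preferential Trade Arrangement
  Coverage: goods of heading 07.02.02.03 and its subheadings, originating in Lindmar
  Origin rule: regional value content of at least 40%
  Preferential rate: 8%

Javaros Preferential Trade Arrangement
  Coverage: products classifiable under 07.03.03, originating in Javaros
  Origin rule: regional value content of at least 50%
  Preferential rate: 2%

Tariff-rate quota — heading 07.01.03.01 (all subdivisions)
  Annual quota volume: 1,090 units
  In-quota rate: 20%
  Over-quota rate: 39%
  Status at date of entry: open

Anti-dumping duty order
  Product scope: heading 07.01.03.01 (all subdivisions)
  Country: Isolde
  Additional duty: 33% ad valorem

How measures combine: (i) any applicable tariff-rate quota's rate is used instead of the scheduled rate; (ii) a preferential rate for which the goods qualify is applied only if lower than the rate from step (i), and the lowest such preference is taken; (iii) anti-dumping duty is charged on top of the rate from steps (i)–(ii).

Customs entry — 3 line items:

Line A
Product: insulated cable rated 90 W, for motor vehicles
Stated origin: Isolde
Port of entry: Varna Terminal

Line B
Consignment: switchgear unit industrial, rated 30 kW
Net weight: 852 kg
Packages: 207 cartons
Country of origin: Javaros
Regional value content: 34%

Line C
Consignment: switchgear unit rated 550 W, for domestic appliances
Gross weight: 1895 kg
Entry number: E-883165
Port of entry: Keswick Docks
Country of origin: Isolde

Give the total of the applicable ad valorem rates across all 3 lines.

39%

Line A: insulated cable → 07.02; rated 90 W → 07.02.02; for motor vehicles → 07.02.02.01. Scheduled 13%. No special measure applies. → 13%.
Line B: switchgear unit → 07.03; rated 30 kW → 07.03.03; industrial → 07.03.03.02. Scheduled 22%. Javaros agreement on 07.03.03: RVC < 50%. → 22%.
Line C: switchgear unit → 07.03; rated 550 W → 07.03.01; for domestic appliances → 07.03.01.01. Scheduled 4%. No special measure applies. → 4%.
Sum: 13% + 22% + 4% = 39%.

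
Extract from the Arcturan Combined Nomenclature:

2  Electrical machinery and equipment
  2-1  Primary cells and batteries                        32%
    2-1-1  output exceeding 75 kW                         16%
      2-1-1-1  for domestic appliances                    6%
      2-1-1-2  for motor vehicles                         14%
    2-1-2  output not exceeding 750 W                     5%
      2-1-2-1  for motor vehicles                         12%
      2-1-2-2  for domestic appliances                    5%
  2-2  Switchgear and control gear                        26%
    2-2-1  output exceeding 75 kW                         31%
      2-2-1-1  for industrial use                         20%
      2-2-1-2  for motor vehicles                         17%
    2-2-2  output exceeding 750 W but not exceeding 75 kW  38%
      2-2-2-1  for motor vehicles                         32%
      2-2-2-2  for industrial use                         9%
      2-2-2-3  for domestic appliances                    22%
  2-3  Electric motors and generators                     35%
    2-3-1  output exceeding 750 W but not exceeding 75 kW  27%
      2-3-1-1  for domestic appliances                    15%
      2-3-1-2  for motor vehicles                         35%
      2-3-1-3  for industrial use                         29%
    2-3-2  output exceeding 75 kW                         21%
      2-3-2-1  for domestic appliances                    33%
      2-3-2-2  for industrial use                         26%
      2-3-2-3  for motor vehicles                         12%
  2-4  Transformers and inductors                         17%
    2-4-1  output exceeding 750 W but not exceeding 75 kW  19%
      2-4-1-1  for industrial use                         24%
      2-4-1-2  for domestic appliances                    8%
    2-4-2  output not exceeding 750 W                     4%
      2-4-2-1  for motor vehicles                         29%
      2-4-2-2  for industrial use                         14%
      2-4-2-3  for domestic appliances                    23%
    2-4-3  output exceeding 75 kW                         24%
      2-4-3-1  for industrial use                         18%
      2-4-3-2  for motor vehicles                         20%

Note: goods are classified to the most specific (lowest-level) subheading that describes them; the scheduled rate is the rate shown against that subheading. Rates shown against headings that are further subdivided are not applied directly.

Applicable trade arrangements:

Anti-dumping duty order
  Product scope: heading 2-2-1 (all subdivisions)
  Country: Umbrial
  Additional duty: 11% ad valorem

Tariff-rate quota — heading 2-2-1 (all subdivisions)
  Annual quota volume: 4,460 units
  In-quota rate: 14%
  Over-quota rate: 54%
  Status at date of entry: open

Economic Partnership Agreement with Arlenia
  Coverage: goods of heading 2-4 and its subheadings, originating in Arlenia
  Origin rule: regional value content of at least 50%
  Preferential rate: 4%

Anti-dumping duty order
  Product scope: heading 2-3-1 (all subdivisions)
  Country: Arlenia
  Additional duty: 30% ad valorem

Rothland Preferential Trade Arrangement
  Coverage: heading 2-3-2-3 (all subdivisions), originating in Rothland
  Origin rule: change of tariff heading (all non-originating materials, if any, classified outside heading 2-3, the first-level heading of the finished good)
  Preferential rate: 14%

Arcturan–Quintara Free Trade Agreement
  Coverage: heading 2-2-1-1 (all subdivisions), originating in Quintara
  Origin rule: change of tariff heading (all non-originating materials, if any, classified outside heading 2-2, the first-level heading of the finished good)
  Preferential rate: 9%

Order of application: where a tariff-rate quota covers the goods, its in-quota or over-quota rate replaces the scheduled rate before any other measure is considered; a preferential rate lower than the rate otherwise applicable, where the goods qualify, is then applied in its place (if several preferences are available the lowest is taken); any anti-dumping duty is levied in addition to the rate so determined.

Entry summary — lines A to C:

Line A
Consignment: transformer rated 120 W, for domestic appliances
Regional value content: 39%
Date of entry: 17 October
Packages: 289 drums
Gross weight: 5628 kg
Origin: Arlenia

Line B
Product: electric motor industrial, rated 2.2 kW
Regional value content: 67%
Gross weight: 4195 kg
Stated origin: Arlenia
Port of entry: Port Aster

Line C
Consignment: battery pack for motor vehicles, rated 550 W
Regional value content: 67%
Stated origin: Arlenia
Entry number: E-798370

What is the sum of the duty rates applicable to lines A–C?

94%

Line A: transformer → 2-4; rated 120 W → 2-4-2; for domestic appliances → 2-4-2-3. Scheduled 23%. Arlenia agreement on 2-4: RVC < 50%. → 23%.
Line B: electric motor → 2-3; rated 2.2 kW → 2-3-1; industrial → 2-3-1-3. Scheduled 29%. Arlenia agreement on 2-4: 2-3-1-3 not covered; anti-dumping (Arlenia, 2-3-1): +30%; total 29% + 30% = 59%. → 59%.
Line C: battery pack → 2-1; rated 550 W → 2-1-2; for motor vehicles → 2-1-2-1. Scheduled 12%. Arlenia agreement on 2-4: 2-1-2-1 not covered. → 12%.
Sum: 23% + 59% + 12% = 94%.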